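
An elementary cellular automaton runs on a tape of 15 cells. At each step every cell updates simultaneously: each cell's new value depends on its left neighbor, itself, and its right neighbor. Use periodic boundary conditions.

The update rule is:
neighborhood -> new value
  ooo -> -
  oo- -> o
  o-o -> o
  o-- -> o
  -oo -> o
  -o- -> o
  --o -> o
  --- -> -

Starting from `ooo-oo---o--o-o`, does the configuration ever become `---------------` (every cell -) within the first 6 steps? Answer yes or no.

no

step 1: --ooooo-ooooooo
step 2: ooo---ooo-----o
step 3: --oo-oo-oo---oo
step 4: ooooooooooo-ooo
step 5: ----------ooo--
step 6: ---------oo-oo-
step 6 is ---------oo-oo-, still not uniform -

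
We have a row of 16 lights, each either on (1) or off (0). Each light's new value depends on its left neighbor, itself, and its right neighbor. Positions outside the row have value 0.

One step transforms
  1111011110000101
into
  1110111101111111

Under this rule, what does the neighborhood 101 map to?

At position 4 the neighborhood is 101; the next row has 1 there.

1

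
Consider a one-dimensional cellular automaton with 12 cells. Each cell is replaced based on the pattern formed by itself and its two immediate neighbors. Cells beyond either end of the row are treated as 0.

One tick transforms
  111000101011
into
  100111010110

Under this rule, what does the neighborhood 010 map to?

0

At position 6 the neighborhood is 010; the next row has 0 there.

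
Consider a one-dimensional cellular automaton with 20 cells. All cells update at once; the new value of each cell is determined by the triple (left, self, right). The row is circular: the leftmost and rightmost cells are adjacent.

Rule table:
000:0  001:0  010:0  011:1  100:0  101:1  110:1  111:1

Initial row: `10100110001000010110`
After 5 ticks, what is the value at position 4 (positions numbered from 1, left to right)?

0

01000110000000001111
10000110000000001111
10000110000000001111  (fixed point — unchanged through tick 5)
position 4 holds 0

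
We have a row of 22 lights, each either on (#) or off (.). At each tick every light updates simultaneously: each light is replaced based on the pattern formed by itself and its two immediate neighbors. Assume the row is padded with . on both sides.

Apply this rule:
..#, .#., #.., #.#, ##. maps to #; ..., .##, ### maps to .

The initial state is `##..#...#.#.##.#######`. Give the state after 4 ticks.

.#####.#####.##.######

tick 1: .#####.#####.##......#
tick 2: #....##....##.##....##
tick 3: ##..#.##..#.##.##..#.#
tick 4: .#####.#####.##.######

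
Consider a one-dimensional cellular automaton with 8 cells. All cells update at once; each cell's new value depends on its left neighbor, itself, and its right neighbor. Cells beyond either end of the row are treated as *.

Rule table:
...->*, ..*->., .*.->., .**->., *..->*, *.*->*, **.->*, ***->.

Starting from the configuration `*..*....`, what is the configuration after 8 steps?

.**...**

step 1: **..***.
step 2: .**...**
step 3: *.***...
step 4: **..***.  (repeats step 1; period 3)
step 8: .**...**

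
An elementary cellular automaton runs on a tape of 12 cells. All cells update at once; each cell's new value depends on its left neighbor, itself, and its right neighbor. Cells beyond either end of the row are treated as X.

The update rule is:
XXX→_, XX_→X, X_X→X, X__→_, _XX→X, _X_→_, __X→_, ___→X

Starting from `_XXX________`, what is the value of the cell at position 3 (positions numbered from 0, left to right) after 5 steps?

XX_X_XXXXXX_
_XX_XX____XX
XXXXXX_XX_X_
_____XXXXX_X
_XXX_X___XXX
position 3 holds X

X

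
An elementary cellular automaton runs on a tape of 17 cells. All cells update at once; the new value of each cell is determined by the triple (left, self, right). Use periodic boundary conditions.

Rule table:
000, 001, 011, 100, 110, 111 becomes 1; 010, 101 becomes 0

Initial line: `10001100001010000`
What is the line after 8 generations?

01111111111111111

01111111110001111
01111111111111111
01111111111111111  (fixed point — unchanged through generation 8)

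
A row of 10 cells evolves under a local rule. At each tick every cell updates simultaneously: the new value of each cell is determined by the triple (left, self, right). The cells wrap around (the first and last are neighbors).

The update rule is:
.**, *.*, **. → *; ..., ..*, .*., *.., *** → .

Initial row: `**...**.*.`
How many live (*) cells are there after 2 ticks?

**...***.*
.*...*.***
count of *: 5

5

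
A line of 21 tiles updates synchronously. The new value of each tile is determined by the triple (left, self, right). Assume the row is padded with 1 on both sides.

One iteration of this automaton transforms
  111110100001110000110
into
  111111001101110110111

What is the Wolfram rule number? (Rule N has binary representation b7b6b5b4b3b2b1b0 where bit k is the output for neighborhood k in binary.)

233

position 0: 111 → 1  (bit 7 = 1)
position 4: 110 → 1  (bit 6 = 1)
position 5: 101 → 1  (bit 5 = 1)
position 7: 100 → 0  (bit 4 = 0)
position 11: 011 → 1  (bit 3 = 1)
position 6: 010 → 0  (bit 2 = 0)
position 10: 001 → 0  (bit 1 = 0)
position 8: 000 → 1  (bit 0 = 1)
bits b7..b0 = 11101001 = 233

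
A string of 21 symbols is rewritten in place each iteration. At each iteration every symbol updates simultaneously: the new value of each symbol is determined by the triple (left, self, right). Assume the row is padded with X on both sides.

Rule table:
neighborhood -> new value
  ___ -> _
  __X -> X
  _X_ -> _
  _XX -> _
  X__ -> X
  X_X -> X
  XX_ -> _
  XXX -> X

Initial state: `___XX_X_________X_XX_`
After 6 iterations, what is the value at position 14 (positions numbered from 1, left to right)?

_

iteration 1: X_X__X_X_______X_X__X
iteration 2: _X_XX_X_X_____X_X_XX_
iteration 3: X_X__X_X_X___X_X_X__X
iteration 4: _X_XX_X_X_X_X_X_X_XX_
iteration 5: X_X__X_X_X_X_X_X_X__X
iteration 6: _X_XX_X_X_X_X_X_X_XX_
position 14 holds _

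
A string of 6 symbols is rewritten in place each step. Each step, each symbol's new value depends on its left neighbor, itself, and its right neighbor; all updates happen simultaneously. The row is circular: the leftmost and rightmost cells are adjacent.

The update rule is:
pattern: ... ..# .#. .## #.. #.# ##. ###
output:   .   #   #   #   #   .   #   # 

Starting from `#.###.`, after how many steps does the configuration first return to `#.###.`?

1

#.###.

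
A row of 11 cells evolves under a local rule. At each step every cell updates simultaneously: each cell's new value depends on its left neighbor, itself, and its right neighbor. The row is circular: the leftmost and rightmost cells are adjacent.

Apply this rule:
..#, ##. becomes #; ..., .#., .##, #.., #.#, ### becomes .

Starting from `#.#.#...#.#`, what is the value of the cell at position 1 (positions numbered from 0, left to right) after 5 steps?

#......#...
......#...#
.....#...#.
....#...#..
...#...#...
position 1 holds .

.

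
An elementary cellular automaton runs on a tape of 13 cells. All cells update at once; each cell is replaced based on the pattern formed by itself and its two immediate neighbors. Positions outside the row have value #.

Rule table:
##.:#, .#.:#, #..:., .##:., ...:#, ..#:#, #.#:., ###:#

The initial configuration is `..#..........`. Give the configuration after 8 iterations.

..#.#.#.#..##

.##.#########
..#..########
.##.#.#######
..#.#..######
.##.#.#.#####
..#.#.#..####
.##.#.#.#.###
..#.#.#.#..##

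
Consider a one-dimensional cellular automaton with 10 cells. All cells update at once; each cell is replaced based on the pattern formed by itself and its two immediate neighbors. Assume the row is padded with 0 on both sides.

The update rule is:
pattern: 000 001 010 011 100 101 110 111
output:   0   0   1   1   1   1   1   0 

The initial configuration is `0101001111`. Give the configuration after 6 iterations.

0111101001
0100111101
0110100111
0111110101
0100011111
0110010001

0110010001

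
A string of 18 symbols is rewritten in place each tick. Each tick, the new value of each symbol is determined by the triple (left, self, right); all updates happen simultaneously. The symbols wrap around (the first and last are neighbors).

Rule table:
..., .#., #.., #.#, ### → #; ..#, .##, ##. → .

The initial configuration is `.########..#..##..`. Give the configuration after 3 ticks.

tick 1: ..######.#.##...##
tick 2: #..####.###..##...
tick 3: ##..##.#.#.#...##.

##..##.#.#.#...##.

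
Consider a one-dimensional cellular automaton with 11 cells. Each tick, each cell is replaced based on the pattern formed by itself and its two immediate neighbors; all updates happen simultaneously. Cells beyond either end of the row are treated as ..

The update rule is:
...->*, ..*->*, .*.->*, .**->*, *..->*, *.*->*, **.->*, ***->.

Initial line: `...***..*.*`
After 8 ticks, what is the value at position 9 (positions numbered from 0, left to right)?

.

****.******
*..***....*
****.******  (repeats tick 1; period 2)
tick 8: *..***....*
position 9 holds .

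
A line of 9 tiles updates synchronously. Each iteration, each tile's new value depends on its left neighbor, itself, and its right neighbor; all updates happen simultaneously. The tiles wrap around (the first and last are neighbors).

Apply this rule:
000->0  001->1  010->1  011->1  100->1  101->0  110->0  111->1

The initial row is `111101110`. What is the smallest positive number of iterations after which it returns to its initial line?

111001100
110111011
100110011
011101111
011001110
110111101
100111001
011110111
011100110
111011101
110011001
101110111
001100111
111011110
110011100
101111011
001110011
111101110

18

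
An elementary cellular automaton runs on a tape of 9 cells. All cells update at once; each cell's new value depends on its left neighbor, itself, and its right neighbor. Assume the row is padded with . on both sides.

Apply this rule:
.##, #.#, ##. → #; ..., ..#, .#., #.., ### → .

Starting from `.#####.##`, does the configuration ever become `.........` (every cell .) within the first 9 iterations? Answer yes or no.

yes

.#...####
.....#..#
.........
all cells are . at iteration 3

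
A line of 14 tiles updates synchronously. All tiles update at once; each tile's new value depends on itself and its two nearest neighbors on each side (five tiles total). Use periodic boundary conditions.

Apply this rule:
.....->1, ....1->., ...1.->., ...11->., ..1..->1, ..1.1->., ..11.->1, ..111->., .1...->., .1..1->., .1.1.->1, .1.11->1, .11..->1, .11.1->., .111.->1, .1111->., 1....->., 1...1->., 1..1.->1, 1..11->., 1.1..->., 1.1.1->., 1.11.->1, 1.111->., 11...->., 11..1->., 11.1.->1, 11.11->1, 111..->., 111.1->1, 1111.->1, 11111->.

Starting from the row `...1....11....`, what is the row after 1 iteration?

1..1....11..11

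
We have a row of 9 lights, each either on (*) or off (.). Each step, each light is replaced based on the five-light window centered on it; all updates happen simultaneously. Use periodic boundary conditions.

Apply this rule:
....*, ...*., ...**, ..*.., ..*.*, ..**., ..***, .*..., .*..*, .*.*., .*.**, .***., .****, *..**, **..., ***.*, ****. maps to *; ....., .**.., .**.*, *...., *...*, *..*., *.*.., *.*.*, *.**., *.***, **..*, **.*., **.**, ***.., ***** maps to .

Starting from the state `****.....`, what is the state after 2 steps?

.**..****

step 1: ***.*..**
step 2: .**..****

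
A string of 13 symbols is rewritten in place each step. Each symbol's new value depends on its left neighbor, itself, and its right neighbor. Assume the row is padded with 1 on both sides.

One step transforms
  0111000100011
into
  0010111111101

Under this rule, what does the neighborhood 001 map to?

At position 6 the neighborhood is 001; the next row has 1 there.

1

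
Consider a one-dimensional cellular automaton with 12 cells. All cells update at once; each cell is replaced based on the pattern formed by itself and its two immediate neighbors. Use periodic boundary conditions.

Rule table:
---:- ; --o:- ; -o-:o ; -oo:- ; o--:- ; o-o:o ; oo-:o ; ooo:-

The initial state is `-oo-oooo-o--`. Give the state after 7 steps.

---o-----o--

step 1: --oo---ooo--
step 2: ---o-----o--
step 3: ---o-----o--  (fixed point — unchanged through step 7)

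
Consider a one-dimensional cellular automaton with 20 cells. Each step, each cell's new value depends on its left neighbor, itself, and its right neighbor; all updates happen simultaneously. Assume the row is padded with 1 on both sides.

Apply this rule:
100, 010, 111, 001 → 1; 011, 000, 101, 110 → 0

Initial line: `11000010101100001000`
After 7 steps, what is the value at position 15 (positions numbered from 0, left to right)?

1

10100110100010011101
00111000110111101000
11010101000011001101
10010101100100110000
01110100011111001001
00100110101110111110
11111000100100011100
position 15 holds 1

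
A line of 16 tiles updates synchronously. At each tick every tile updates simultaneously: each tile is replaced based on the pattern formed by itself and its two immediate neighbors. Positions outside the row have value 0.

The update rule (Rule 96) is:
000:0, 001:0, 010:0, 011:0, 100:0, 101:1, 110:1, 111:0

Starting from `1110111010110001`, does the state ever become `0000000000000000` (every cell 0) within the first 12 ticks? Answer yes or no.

0011001101010000
0001000110100000
0000000011000000
0000000001000000
0000000000000000
all cells are 0 at tick 5

yes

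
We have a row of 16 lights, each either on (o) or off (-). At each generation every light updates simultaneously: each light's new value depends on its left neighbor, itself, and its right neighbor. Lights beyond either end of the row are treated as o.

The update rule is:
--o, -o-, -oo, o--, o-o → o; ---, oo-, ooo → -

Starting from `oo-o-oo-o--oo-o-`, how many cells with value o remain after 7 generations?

11

generation 1: --oooo-ooooo-ooo
generation 2: ooo---oo----oo--
generation 3: ---o-oo-o--oo-oo
generation 4: o-oooo-ooooo-oo-
generation 5: -oo---oo----oo-o
generation 6: oo-o-oo-o--oo-oo
generation 7: --oooo-ooooo-oo-
count of o: 11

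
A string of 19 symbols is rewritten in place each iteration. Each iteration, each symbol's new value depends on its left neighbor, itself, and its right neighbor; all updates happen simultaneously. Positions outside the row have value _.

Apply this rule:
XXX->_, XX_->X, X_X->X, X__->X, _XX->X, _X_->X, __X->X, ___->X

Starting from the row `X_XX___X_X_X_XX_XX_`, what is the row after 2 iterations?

X_________________X

XXXXXXXXXXXXXXXXXXX
X_________________X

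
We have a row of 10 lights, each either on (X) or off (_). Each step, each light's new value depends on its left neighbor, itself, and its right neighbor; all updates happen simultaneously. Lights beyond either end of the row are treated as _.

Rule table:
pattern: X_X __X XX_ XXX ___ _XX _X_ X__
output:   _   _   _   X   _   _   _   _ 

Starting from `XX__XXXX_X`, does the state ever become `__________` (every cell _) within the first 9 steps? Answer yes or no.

yes

step 1: _____XX___
step 2: __________
all cells are _ at step 2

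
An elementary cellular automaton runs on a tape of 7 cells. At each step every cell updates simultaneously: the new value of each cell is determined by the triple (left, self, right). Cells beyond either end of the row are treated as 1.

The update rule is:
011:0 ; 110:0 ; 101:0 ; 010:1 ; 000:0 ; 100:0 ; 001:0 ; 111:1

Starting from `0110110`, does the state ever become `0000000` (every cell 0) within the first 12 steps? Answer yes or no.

0000000
all cells are 0 at step 1

yes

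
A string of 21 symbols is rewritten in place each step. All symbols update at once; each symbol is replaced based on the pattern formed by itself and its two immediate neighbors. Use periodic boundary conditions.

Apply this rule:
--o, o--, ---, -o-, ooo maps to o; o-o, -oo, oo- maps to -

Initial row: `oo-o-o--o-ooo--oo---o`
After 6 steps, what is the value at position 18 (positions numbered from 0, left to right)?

o

o--o-oooo--o-oo--ooo-
oooo--oo-ooo---oo-o--
-oo-oo----o-ooo---ooo
------ooooo--o-ooo-o-
oooooo-ooo-ooo--o--oo
ooooo---o---o-ooooo-o
position 18 holds o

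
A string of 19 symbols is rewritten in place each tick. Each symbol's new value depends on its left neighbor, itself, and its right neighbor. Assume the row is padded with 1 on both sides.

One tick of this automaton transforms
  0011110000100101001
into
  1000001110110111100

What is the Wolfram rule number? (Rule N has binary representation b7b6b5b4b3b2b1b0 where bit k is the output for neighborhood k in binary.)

53

position 3: 111 → 0  (bit 7 = 0)
position 5: 110 → 0  (bit 6 = 0)
position 14: 101 → 1  (bit 5 = 1)
position 0: 100 → 1  (bit 4 = 1)
position 2: 011 → 0  (bit 3 = 0)
position 10: 010 → 1  (bit 2 = 1)
position 1: 001 → 0  (bit 1 = 0)
position 7: 000 → 1  (bit 0 = 1)
bits b7..b0 = 00110101 = 53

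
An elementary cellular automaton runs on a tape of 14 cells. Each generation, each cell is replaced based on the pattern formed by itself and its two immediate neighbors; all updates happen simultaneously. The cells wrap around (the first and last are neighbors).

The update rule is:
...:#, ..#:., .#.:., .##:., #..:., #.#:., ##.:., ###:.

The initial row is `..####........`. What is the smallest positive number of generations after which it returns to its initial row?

2

#......#######
..####........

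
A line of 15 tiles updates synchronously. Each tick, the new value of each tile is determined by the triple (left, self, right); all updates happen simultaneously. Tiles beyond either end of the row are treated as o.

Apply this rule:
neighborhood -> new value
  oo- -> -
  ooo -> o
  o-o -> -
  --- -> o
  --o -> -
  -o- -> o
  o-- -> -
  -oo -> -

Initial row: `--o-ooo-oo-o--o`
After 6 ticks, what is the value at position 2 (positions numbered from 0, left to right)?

o

--o--o-----o---
--o--o-ooo-o-o-
--o--o--o--o-o-
--o--o--o--o-o-  (fixed point — unchanged through tick 6)
position 2 holds o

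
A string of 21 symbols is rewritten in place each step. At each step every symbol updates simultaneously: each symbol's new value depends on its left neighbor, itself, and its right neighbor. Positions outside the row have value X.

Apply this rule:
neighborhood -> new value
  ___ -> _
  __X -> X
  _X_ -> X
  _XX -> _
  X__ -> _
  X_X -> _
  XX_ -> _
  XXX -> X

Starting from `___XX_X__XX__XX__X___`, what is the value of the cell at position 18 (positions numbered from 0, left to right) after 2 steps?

__X___X_X___X___XX__X
_XX__XX_X__XX__X___X_
position 18 holds _

_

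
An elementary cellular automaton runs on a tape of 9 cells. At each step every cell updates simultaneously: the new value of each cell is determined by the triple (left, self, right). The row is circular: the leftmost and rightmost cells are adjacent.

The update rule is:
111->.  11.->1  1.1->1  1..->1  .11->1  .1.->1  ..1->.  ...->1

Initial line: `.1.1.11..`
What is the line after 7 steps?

step 1: .11111111
step 2: 11......1
step 3: .111111.1
step 4: 11....111
step 5: .1111.1..
step 6: .1..11111
step 7: 111.1...1

111.1...1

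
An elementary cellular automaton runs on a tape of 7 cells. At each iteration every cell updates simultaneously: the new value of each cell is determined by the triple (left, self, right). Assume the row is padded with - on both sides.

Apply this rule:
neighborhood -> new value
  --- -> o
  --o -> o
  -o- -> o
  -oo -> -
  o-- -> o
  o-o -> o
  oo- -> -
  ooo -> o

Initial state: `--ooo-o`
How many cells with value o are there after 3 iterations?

oo-o-oo
--ooo--
oo-o-oo
count of o: 5

5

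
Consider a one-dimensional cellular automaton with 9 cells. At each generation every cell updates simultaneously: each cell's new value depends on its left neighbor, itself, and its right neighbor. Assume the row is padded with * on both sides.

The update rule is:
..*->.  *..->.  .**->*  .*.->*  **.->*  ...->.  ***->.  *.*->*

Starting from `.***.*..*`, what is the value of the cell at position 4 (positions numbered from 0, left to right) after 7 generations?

generation 1: **.***..*
generation 2: .***.*..*  (repeats generation 0; period 2)
generation 7: **.***..*
position 4 holds *

*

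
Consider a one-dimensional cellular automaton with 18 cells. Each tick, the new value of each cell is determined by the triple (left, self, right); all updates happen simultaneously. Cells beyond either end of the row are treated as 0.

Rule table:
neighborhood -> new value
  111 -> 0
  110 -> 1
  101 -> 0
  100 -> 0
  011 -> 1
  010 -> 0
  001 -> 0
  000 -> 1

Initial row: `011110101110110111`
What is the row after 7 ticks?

tick 1: 010010001010110101
tick 2: 000000100000110000
tick 3: 111110001110110111
tick 4: 100010101010110101
tick 5: 001000000000110000
tick 6: 100011111110110111
tick 7: 001010000010110101

001010000010110101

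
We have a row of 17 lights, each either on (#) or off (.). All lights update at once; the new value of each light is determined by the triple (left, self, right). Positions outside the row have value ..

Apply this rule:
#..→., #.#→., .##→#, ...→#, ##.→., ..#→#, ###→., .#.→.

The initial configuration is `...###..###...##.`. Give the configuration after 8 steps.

#...###....###..#

####...##...###..
#....###..###...#
..####...##...##.
###....###..###..
#...####...##...#
..###....###..##.
###...####...##..
#...###....###..#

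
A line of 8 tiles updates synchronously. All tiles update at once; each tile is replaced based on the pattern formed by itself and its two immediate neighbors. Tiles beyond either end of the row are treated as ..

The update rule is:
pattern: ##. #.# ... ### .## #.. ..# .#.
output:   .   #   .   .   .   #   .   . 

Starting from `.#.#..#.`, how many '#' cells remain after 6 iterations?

..#.#..#
...#.#..
....#.#.
.....#.#
......#.
.......#
count of #: 1

1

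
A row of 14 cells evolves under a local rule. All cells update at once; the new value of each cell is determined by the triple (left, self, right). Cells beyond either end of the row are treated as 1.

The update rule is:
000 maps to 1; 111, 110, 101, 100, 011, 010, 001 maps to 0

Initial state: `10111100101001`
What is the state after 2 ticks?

00000000000000
01111111111110

01111111111110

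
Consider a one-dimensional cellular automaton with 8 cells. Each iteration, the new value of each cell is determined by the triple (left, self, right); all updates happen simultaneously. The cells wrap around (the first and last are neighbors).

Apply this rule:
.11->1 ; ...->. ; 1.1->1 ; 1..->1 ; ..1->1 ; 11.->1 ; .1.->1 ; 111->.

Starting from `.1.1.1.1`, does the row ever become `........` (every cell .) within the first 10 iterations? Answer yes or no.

11111111
........
all cells are . at iteration 2

yes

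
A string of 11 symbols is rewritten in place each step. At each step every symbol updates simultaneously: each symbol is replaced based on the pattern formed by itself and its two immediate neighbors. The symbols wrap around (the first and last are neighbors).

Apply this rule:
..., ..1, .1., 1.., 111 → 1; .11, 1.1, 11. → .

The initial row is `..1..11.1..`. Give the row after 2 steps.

1111.111.11

11111...111
1111.111.11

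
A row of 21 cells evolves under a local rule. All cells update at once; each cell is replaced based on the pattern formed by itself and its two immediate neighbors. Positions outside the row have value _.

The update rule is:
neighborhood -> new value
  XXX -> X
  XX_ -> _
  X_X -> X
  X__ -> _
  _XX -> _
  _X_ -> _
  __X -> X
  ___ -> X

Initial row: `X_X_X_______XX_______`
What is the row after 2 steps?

X_X__X_XXXX__XX_XXXX_

_X_X__XXXXXX___XXXXXX
X_X__X_XXXX__XX_XXXX_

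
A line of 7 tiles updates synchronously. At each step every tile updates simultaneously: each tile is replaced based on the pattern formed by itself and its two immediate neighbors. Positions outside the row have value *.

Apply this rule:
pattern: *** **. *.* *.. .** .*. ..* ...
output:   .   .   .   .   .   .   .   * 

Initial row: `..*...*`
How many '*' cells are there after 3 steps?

2

step 1: ....*..
step 2: .**....
step 3: ....**.
count of *: 2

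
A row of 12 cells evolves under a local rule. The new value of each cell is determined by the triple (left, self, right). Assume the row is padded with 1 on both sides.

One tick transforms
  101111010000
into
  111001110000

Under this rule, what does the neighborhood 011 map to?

At position 2 the neighborhood is 011; the next row has 1 there.

1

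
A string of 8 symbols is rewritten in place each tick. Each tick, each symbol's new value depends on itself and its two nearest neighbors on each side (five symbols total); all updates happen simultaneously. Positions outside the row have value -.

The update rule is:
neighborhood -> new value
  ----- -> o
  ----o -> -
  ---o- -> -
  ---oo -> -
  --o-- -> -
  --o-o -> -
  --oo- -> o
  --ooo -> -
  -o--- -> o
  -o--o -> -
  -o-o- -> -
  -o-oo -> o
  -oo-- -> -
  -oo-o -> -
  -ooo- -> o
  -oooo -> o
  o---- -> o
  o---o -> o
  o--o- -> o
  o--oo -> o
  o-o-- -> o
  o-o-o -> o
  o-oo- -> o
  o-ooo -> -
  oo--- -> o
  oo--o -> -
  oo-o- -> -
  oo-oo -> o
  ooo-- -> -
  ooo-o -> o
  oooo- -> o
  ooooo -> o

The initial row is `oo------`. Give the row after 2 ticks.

-o-oooo-

tick 1: o-oooooo
tick 2: -o-oooo-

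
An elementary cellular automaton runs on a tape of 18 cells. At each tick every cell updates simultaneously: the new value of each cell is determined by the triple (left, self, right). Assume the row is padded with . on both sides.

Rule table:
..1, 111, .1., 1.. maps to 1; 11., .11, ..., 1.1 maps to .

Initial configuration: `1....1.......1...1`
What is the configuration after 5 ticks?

11..111.....111.11
..11.1.1...1.1....
.1...1.11.11.11...
111.11.........1..
.1....1.......111.

.1....1.......111.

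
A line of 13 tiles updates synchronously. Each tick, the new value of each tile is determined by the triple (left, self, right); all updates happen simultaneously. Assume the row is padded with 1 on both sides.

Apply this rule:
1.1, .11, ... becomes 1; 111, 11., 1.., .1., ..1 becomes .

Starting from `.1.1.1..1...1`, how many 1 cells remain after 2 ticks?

tick 1: 1.1.1.....1.1
tick 2: .1.1..111..11
count of 1: 7

7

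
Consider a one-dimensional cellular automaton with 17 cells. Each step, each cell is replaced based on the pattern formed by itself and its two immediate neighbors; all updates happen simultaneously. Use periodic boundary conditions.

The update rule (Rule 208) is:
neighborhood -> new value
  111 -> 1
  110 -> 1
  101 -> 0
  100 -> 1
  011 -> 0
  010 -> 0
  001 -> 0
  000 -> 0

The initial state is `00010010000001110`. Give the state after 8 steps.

00001001000000111
10000100100000011
11000010010000001
11100001001000000
01110000100100000
00111000010010000
00011100001001000
00001110000100100

00001110000100100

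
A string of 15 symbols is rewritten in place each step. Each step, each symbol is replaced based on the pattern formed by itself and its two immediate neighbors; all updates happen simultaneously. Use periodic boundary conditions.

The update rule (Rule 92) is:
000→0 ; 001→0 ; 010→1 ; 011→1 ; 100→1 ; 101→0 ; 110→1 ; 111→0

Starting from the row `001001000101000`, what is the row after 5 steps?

step 1: 001101100101100
step 2: 001101110101110
step 3: 001101010101011
step 4: 101101010101011
step 5: 101101010101010

101101010101010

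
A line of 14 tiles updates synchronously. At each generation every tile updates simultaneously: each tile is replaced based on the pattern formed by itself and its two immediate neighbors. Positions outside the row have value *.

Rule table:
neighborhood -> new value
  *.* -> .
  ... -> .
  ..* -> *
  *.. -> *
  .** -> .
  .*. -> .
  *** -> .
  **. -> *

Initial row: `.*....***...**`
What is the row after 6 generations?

.*..**.**.*..*

..*..*..**.*..
**.**.**.*..**
.*..*..*..**..
..**.**.**.***
**.*..*..*....
.*..**.**.*..*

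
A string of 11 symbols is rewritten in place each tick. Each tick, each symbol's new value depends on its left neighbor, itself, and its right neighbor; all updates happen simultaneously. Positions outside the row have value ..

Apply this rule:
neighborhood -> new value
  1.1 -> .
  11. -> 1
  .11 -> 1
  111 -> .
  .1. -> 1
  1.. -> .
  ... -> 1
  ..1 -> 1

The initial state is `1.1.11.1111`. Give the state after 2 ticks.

tick 1: 1.1.11.1..1
tick 2: 1.1.11.1.11

1.1.11.1.11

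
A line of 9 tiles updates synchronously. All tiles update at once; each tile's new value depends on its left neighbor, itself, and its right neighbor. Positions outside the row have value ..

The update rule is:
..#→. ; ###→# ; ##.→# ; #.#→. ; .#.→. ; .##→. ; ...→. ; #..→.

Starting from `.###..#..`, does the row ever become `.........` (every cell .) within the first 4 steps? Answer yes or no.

yes

..##.....
...#.....
.........
all cells are . at step 3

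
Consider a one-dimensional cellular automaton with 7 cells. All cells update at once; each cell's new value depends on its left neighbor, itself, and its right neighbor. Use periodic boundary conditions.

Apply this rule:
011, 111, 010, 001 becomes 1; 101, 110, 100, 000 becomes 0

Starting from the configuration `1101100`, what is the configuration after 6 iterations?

1011001

iteration 1: 1001001
iteration 2: 0011011
iteration 3: 0110010
iteration 4: 1100110
iteration 5: 1001100
iteration 6: 1011001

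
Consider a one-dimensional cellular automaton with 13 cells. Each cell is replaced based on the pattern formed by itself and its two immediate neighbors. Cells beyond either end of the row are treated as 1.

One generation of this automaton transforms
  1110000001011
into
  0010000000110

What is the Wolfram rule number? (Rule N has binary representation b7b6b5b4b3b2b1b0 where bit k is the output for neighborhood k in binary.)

104

position 0: 111 → 0  (bit 7 = 0)
position 2: 110 → 1  (bit 6 = 1)
position 10: 101 → 1  (bit 5 = 1)
position 3: 100 → 0  (bit 4 = 0)
position 11: 011 → 1  (bit 3 = 1)
position 9: 010 → 0  (bit 2 = 0)
position 8: 001 → 0  (bit 1 = 0)
position 4: 000 → 0  (bit 0 = 0)
bits b7..b0 = 01101000 = 104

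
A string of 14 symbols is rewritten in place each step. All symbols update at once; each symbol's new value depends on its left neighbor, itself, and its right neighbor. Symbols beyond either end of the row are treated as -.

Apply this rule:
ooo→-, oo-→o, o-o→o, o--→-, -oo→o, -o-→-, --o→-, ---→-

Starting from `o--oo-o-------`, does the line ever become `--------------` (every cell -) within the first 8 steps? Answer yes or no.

yes

---ooo--------
---o-o--------
----o---------
--------------
all cells are - at step 4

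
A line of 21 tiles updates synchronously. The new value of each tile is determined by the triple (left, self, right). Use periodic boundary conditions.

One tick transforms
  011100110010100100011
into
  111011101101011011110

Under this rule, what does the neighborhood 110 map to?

0

At position 3 the neighborhood is 110; the next row has 0 there.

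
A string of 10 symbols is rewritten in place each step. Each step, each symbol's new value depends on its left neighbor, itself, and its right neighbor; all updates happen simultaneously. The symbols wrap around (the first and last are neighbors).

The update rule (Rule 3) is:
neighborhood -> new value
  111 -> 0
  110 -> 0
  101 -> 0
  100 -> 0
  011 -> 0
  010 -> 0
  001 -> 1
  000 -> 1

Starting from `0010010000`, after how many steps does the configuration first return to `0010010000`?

20

1100100111
0001001000
1110010011
0000100100
1111001001
0000010010
1111100100
0000001001
0111110010
1000000100
0011111001
0100000010
1001111100
0010000001
0100111110
1001000000
0010011111
0100100000
1001001111
0010010000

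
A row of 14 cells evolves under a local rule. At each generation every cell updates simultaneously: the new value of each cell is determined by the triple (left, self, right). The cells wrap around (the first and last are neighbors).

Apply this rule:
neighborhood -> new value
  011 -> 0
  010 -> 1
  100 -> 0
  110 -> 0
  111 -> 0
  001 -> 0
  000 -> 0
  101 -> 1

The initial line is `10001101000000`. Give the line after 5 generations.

10000000000000

10000011000000
10000000000000
10000000000000  (fixed point — unchanged through generation 5)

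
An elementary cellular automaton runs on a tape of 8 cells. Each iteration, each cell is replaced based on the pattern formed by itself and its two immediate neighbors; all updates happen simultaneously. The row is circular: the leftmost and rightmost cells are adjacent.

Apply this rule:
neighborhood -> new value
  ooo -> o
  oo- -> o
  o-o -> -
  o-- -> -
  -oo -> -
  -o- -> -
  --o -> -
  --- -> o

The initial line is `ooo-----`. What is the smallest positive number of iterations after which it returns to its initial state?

16

-oo-ooo-
--o--oo-
o-----o-
--ooo---
o--oo-oo
o---o--o
o-o-----
----ooo-
ooo--oo-
-oo---o-
--o-o---
o-----oo
o-ooo--o
o--oo---
----o-o-
ooo-----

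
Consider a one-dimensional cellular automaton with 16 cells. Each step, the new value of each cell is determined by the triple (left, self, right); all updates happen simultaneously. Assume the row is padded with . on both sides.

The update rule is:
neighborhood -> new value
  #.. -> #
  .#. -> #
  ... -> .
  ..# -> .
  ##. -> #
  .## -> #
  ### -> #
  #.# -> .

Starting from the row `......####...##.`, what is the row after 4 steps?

......#####..###
......######.###
......######.###  (fixed point — unchanged through step 4)

......######.###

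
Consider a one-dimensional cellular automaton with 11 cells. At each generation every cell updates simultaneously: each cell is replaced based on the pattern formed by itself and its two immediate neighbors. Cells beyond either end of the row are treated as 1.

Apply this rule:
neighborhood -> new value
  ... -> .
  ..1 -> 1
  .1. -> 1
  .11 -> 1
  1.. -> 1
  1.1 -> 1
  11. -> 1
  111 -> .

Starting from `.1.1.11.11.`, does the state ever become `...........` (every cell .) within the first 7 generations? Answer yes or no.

11111111111
...........
all cells are . at generation 2

yes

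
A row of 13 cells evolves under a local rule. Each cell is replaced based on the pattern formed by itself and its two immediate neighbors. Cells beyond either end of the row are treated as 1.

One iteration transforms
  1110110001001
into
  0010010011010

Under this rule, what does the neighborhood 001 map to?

1

At position 8 the neighborhood is 001; the next row has 1 there.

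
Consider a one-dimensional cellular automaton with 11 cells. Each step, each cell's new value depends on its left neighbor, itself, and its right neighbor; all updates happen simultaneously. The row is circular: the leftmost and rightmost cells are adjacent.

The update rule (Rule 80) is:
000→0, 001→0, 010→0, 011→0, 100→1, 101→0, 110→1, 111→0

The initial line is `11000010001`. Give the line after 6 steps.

01100001000
00110000100
00011000010
00001100001
10000110000
01000011000

01000011000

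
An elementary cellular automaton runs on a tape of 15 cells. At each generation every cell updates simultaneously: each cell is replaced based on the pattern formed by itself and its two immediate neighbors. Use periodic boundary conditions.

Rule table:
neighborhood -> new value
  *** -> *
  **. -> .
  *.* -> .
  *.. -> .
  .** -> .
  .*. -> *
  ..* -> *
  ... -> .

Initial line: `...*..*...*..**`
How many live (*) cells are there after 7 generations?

..**.**..**.*..
.*......*...*..
**.....**..**..
......*...*...*
.....**..**..**
....*...*...*..
...**..**..**..
count of *: 6

6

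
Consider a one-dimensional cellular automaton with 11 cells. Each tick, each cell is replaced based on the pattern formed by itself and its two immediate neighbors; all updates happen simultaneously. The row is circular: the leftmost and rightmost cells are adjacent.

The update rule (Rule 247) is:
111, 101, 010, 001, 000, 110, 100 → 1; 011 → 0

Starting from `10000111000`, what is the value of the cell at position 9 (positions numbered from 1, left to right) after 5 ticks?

1

11111011111
11111101111
11111110111
11111111011
11111111101
position 9 holds 1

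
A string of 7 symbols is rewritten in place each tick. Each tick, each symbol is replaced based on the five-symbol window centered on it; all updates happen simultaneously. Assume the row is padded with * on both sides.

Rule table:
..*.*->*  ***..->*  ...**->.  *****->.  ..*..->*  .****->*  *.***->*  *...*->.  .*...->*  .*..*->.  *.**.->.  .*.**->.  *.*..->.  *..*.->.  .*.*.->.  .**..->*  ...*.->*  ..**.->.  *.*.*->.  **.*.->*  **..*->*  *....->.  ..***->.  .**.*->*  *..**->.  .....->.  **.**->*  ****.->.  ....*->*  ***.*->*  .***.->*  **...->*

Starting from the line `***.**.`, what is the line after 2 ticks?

..**.**
*..****

*..****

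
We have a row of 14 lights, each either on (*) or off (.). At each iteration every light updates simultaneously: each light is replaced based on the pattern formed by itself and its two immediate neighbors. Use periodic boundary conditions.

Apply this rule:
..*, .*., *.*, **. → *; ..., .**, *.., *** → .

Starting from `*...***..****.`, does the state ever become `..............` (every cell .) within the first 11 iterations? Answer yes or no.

no

*..*..*.*...**
*.**.****..*..
**.**...*.**.*
.**.*..***.**.
*.***.*..**.*.
**..***.*.****
.*.*..****....
****.*...*....
...***..**...*
..*..*.*.*..**
.**.******.*.*
iteration 11 is .**.******.*.*, still not uniform .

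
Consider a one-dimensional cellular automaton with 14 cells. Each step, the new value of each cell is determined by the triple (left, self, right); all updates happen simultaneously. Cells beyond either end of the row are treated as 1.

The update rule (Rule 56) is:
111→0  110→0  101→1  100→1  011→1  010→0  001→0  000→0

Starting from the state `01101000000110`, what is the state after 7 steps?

10101001010101

11010100000101
00101010000011
10010101000010
01001010100001
10100101010001
01010010101001
10101001010101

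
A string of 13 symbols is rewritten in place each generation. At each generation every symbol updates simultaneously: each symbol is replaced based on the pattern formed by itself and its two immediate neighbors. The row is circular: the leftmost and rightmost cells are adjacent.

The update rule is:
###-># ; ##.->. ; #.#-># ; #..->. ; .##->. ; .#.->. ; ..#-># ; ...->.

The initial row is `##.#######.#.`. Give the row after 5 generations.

#.#.#.#.#..#.

generation 1: ..#.#####.#.#
generation 2: .#.#.###.#.#.
generation 3: #.#.#.#.#.#..
generation 4: .#.#.#.#.#..#
generation 5: #.#.#.#.#..#.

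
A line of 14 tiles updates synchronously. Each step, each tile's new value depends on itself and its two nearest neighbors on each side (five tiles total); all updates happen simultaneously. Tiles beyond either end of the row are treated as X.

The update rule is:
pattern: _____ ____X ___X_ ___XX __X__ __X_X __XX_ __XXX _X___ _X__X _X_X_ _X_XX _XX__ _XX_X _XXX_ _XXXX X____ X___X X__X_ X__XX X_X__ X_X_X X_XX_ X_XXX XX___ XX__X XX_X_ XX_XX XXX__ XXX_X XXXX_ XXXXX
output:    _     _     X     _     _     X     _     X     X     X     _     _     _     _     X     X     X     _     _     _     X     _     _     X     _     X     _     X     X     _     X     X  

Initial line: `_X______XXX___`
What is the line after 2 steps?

XXXX_X__XXX___

step 1: _XXX____XXX___
step 2: XXXX_X__XXX___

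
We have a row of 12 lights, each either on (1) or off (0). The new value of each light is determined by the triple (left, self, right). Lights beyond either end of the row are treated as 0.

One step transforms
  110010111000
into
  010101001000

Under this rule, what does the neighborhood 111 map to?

0

At position 7 the neighborhood is 111; the next row has 0 there.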